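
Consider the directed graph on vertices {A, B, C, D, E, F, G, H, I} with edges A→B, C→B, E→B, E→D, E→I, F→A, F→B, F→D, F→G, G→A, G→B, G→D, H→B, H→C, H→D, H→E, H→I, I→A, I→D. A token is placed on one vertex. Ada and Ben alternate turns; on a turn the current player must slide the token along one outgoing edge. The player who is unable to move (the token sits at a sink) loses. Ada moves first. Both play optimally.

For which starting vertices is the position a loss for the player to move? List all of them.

B, D

Classify positions by backward induction: terminal positions (no move available) are L. From any other position, the mover wins iff some move reaches an L.
Every edge goes from a vertex to one that appears earlier in the order D, B, A, I, C, E, G, F, H, so processing vertices in that order labels each vertex after all of its successors.
D: no outgoing edge → L
B: no outgoing edge → L
A: →B(L), so W
I: →D(L), so W
C: →B(L), so W
E: →B(L), so W
G: →B(L), so W
F: →B(L), so W
H: →B(L), so W
Reading off the rows marked L gives the requested list; there are 2 such vertices.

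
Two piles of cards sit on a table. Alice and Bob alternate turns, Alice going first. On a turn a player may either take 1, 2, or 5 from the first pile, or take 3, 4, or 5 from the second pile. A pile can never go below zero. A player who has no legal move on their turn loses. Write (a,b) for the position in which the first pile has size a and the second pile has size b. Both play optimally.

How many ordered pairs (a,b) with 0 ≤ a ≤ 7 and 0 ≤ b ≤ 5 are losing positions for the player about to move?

18

Use the standard recursion: the mover loses at a terminal position; elsewhere, the mover wins exactly when some move hands the opponent an L position.
Every move lowers a or b (never raises either), so fill the grid row by row in increasing a, and left to right within a row: each cell's successors are then already labelled.
      b=0  b=1  b=2  b=3  b=4  b=5
a=0:    L    L    L    W    W    W
a=1:    W    W    W    L    L    L
a=2:    W    W    W    W    W    W
a=3:    L    L    L    W    W    W
a=4:    W    W    W    L    L    L
a=5:    W    W    W    W    W    W
a=6:    L    L    L    W    W    W
a=7:    W    W    W    L    L    L
Cells with no legal move (terminal, hence L): (0,0), (0,1), (0,2).
The remaining L cells, each justified by listing all of its moves:
(1,3): →(0,3)(W), (1,0)(W) — all W, so L
(1,4): →(0,4)(W), (1,1)(W), (1,0)(W) — all W, so L
(1,5): →(0,5)(W), (1,2)(W), (1,1)(W), (1,0)(W) — all W, so L
(3,0): →(2,0)(W), (1,0)(W) — all W, so L
(3,1): →(2,1)(W), (1,1)(W) — all W, so L
(3,2): →(2,2)(W), (1,2)(W) — all W, so L
(4,3): →(3,3)(W), (2,3)(W), (4,0)(W) — all W, so L
(4,4): →(3,4)(W), (2,4)(W), (4,1)(W), (4,0)(W) — all W, so L
(4,5): →(3,5)(W), (2,5)(W), (4,2)(W), (4,1)(W), (4,0)(W) — all W, so L
(6,0): →(5,0)(W), (4,0)(W), (1,0)(W) — all W, so L
(6,1): →(5,1)(W), (4,1)(W), (1,1)(W) — all W, so L
(6,2): →(5,2)(W), (4,2)(W), (1,2)(W) — all W, so L
(7,3): →(6,3)(W), (5,3)(W), (2,3)(W), (7,0)(W) — all W, so L
(7,4): →(6,4)(W), (5,4)(W), (2,4)(W), (7,1)(W), (7,0)(W) — all W, so L
(7,5): →(6,5)(W), (5,5)(W), (2,5)(W), (7,2)(W), (7,1)(W), (7,0)(W) — all W, so L
Every other cell has at least one move into one of the L cells above, so it is W.
L cells per row: a=0: 3, a=1: 3, a=2: 0, a=3: 3, a=4: 3, a=5: 0, a=6: 3, a=7: 3; total 18.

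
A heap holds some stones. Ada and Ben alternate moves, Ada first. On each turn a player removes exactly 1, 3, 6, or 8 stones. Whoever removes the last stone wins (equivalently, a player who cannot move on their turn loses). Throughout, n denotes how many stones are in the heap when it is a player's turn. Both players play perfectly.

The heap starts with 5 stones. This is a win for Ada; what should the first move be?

Work bottom-up. With no move the player to move loses. Otherwise the position is W if at least one move leads to an L position for the opponent, and L if every move leads to a W.
n=0: no move → L
n=1: can move to 0, which is L ⇒ W
n=2: the only move is to 1(W), a W ⇒ L
n=3: can move to 2, which is L ⇒ W
n=4: moves to 3(W), 1(W); every one is W ⇒ L
n=5: can move to 4, which is L ⇒ W
From 5, the L positions reachable in one move are: 4, 2. Any move reaching one of these is winning.

Remove 1, leaving 4.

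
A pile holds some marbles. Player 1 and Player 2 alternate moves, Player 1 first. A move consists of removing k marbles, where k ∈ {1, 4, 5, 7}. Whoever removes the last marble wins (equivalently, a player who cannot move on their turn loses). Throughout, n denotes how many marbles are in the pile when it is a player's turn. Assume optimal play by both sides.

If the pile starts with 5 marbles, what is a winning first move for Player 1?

Positions with no move are L. A position that does have a move is losing for the player to move precisely when every available move leads to a winning position for the opponent. Fill in the labels:
n=0: no move → L
n=1: can move to 0, which is L ⇒ W
n=2: the only move is to 1(W), a W ⇒ L
n=3: can move to 2, which is L ⇒ W
n=4: can move to 0, which is L ⇒ W
n=5: can move to 0, which is L ⇒ W
From 5, the L positions reachable in one move are: 0.

Remove 5, leaving 0.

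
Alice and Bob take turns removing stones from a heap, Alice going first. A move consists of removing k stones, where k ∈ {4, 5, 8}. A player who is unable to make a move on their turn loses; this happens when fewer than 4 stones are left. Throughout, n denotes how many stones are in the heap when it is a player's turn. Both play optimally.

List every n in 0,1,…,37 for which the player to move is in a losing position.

0, 1, 2, 3, 12, 13, 14, 15, 24, 25, 26, 27, 36, 37

Build the W/L table. Terminal = L. A non-terminal position is W if it has a move to some L; otherwise it is L.
n=0: no move → L
n=1: no move → L
n=2: no move → L
n=3: no move → L
n=4: can move to 0, which is L ⇒ W
n=5: can move to 1, which is L ⇒ W
n=6: can move to 2, which is L ⇒ W
n=7: can move to 3, which is L ⇒ W
n=8: can move to 3, which is L ⇒ W
n=9: can move to 1, which is L ⇒ W
n=10: can move to 2, which is L ⇒ W
n=11: can move to 3, which is L ⇒ W
n=12: moves to 8(W), 7(W), 4(W); every one is W ⇒ L
n=13: moves to 9(W), 8(W), 5(W); every one is W ⇒ L
n=14: moves to 10(W), 9(W), 6(W); every one is W ⇒ L
n=15: moves to 11(W), 10(W), 7(W); every one is W ⇒ L
n=16: can move to 12, which is L ⇒ W
n=17: can move to 13, which is L ⇒ W
n=18: can move to 14, which is L ⇒ W
n=19: can move to 15, which is L ⇒ W
n=20: can move to 15, which is L ⇒ W
n=21: can move to 13, which is L ⇒ W
n=22: can move to 14, which is L ⇒ W
n=23: can move to 15, which is L ⇒ W
n=24: moves to 20(W), 19(W), 16(W); every one is W ⇒ L
n=25: moves to 21(W), 20(W), 17(W); every one is W ⇒ L
n=26: moves to 22(W), 21(W), 18(W); every one is W ⇒ L
n=27: moves to 23(W), 22(W), 19(W); every one is W ⇒ L
n=28: can move to 24, which is L ⇒ W
n=29: can move to 25, which is L ⇒ W
n=30: can move to 26, which is L ⇒ W
n=31: can move to 27, which is L ⇒ W
n=32: can move to 27, which is L ⇒ W
n=33: can move to 25, which is L ⇒ W
n=34: can move to 26, which is L ⇒ W
n=35: can move to 27, which is L ⇒ W
n=36: moves to 32(W), 31(W), 28(W); every one is W ⇒ L
n=37: moves to 33(W), 32(W), 29(W); every one is W ⇒ L
Reading off the rows marked L gives the requested list; there are 14 such values of n.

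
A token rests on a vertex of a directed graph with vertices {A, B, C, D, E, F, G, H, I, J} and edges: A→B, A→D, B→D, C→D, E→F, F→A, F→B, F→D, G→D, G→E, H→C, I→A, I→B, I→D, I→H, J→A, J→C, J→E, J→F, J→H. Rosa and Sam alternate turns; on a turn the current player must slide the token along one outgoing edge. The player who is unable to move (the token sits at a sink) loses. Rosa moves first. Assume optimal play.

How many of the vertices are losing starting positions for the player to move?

Label each position W (a win for the player to move) or L (a loss). A position with no legal move is L; any other position is W exactly when some move reaches an L, and L when every move reaches a W.
Every edge goes from a vertex to one that appears earlier in the order D, B, C, H, A, F, E, I, G, J, so processing vertices in that order labels each vertex after all of its successors.
D: no outgoing edge → L
B: can move to D, which is L ⇒ W
C: can move to D, which is L ⇒ W
H: the only move is to C(W), a W ⇒ L
A: can move to D, which is L ⇒ W
F: can move to D, which is L ⇒ W
E: the only move is to F(W), a W ⇒ L
I: can move to H, which is L ⇒ W
G: can move to E, which is L ⇒ W
J: can move to E, which is L ⇒ W
The L vertices are D, E, H; that is 3 in all.

3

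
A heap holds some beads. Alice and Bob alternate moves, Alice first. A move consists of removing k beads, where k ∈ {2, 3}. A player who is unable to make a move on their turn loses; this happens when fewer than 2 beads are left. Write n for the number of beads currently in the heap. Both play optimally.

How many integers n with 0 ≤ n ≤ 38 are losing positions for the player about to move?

16

Compute win/loss labels from the base case upward. A position with no move is L. Any other position is W if it can reach an L in one move, else L.
n=0: no move → L
n=1: no move → L
n=2: →0(L), so W
n=3: →1(L), so W
n=4: →1(L), so W
n=5: →3(W), 2(W) — all W, so L
n=6: →4(W), 3(W) — all W, so L
n=7: →5(L), so W
n=8: →6(L), so W
n=9: →6(L), so W
n=10: →8(W), 7(W) — all W, so L
n=11: →9(W), 8(W) — all W, so L
n=12: →10(L), so W
n=13: →11(L), so W
n=14: →11(L), so W
n=15: →13(W), 12(W) — all W, so L
n=16: →14(W), 13(W) — all W, so L
n=17: →15(L), so W
n=18: →16(L), so W
n=19: →16(L), so W
n=20: →18(W), 17(W) — all W, so L
n=21: →19(W), 18(W) — all W, so L
n=22: →20(L), so W
n=23: →21(L), so W
n=24: →21(L), so W
n=25: →23(W), 22(W) — all W, so L
n=26: →24(W), 23(W) — all W, so L
n=27: →25(L), so W
n=28: →26(L), so W
n=29: →26(L), so W
n=30: →28(W), 27(W) — all W, so L
n=31: →29(W), 28(W) — all W, so L
n=32: →30(L), so W
n=33: →31(L), so W
n=34: →31(L), so W
n=35: →33(W), 32(W) — all W, so L
n=36: →34(W), 33(W) — all W, so L
n=37: →35(L), so W
n=38: →36(L), so W
L entries with 0 ≤ n ≤ 38: n = 0, 1, 5, 6, 10, 11, 15, 16, 20, 21, 25, 26, 30, 31, 35, 36; that makes 16.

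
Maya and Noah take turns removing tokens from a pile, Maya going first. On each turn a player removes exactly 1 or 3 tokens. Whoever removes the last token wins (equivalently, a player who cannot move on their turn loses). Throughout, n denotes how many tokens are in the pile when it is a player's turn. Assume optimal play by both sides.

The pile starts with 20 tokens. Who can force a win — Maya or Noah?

Build the W/L table. Terminal = L. A non-terminal position is W if it has a move to some L; otherwise it is L.
n=0: no move → L
n=1: →0(L), so W
n=2: →1(W) only, which is W, so L
n=3: →2(L), so W
n=4: →3(W), 1(W) — all W, so L
n=5: →4(L), so W
n=6: →5(W), 3(W) — all W, so L
n=7: →6(L), so W
n=8: →7(W), 5(W) — all W, so L
n=9: →8(L), so W
n=10: →9(W), 7(W) — all W, so L
n=11: →10(L), so W
n=12: →11(W), 9(W) — all W, so L
n=13: →12(L), so W
n=14: →13(W), 11(W) — all W, so L
n=15: →14(L), so W
n=16: →15(W), 13(W) — all W, so L
n=17: →16(L), so W
n=18: →17(W), 15(W) — all W, so L
n=19: →18(L), so W
n=20: →19(W), 17(W) — all W, so L
The starting position 20 is L: whatever Maya does, the opponent receives a W position.

Noah wins.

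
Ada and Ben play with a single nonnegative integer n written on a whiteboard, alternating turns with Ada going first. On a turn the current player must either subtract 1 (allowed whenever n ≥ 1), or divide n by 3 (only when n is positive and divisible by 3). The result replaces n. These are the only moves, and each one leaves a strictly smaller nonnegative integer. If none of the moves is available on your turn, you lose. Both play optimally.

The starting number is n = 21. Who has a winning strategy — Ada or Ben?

Ada wins.

Classify positions by backward induction: terminal positions (no move available) are L. From any other position, the mover wins iff some move reaches an L.
n=0: no move → L
n=1: reaches L-position 0 → W
n=2: only reaches 1(W), which is W → L
n=3: reaches L-position 2 → W
n=4: only reaches 3(W), which is W → L
n=5: reaches L-position 4 → W
n=6: reaches L-position 2 → W
n=7: only reaches 6(W), which is W → L
n=8: reaches L-position 7 → W
n=9: only reaches 3(W), 8(W), all W → L
n=10: reaches L-position 9 → W
n=11: only reaches 10(W), which is W → L
n=12: reaches L-position 4 → W
n=13: only reaches 12(W), which is W → L
n=14: reaches L-position 13 → W
n=15: only reaches 5(W), 14(W), all W → L
n=16: reaches L-position 15 → W
n=17: only reaches 16(W), which is W → L
n=18: reaches L-position 17 → W
n=19: only reaches 18(W), which is W → L
n=20: reaches L-position 19 → W
n=21: reaches L-position 7 → W
The starting position 21 is W: Ada should move to 7, handing over an L position.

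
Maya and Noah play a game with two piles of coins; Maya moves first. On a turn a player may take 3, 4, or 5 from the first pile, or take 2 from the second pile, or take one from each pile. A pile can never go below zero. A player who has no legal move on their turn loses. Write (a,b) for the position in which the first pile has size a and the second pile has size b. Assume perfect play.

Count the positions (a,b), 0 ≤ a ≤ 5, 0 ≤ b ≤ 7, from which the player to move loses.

Classify positions by backward induction: terminal positions (no move available) are L. From any other position, the mover wins iff some move reaches an L.
Every move lowers a or b (never raises either), so fill the grid row by row in increasing a, and left to right within a row: each cell's successors are then already labelled.
      b=0  b=1  b=2  b=3  b=4  b=5  b=6  b=7
a=0:    L    L    W    W    L    L    W    W
a=1:    L    W    W    L    L    W    W    L
a=2:    L    W    W    L    W    W    L    L
a=3:    W    W    L    L    W    W    L    W
a=4:    W    W    L    W    W    W    L    W
a=5:    W    W    L    W    W    W    W    W
Cells with no legal move (terminal, hence L): (0,0), (0,1), (1,0), (2,0).
The remaining L cells, each justified by listing all of its moves:
(0,4): only reaches (0,2)(W), which is W → L
(0,5): only reaches (0,3)(W), which is W → L
(1,3): only reaches (1,1)(W), (0,2)(W), all W → L
(1,4): only reaches (1,2)(W), (0,3)(W), all W → L
(1,7): only reaches (1,5)(W), (0,6)(W), all W → L
(2,3): only reaches (2,1)(W), (1,2)(W), all W → L
(2,6): only reaches (2,4)(W), (1,5)(W), all W → L
(2,7): only reaches (2,5)(W), (1,6)(W), all W → L
(3,2): only reaches (0,2)(W), (3,0)(W), (2,1)(W), all W → L
(3,3): only reaches (0,3)(W), (3,1)(W), (2,2)(W), all W → L
(3,6): only reaches (0,6)(W), (3,4)(W), (2,5)(W), all W → L
(4,2): only reaches (1,2)(W), (0,2)(W), (4,0)(W), (3,1)(W), all W → L
(4,6): only reaches (1,6)(W), (0,6)(W), (4,4)(W), (3,5)(W), all W → L
(5,2): only reaches (2,2)(W), (1,2)(W), (0,2)(W), (5,0)(W), (4,1)(W), all W → L
Every other cell has at least one move into one of the L cells above, so it is W.
L cells per row: a=0: 4, a=1: 4, a=2: 4, a=3: 3, a=4: 2, a=5: 1; total 18.

18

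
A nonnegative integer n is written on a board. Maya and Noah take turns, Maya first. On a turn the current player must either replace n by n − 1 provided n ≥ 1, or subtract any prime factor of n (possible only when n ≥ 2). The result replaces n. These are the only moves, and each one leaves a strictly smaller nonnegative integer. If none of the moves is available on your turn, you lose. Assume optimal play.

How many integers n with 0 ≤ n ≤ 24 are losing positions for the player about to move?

7

Use the standard recursion: the mover loses at a terminal position; elsewhere, the mover wins exactly when some move hands the opponent an L position.
n=0: no move → L
n=1: reaches L-position 0 → W
n=2: reaches L-position 0 → W
n=3: reaches L-position 0 → W
n=4: only reaches 2(W), 3(W), all W → L
n=5: reaches L-position 0 → W
n=6: reaches L-position 4 → W
n=7: reaches L-position 0 → W
n=8: only reaches 6(W), 7(W), all W → L
n=9: reaches L-position 8 → W
n=10: reaches L-position 8 → W
n=11: reaches L-position 0 → W
n=12: only reaches 9(W), 10(W), 11(W), all W → L
n=13: reaches L-position 0 → W
n=14: reaches L-position 12 → W
n=15: reaches L-position 12 → W
n=16: only reaches 14(W), 15(W), all W → L
n=17: reaches L-position 0 → W
n=18: reaches L-position 16 → W
n=19: reaches L-position 0 → W
n=20: only reaches 15(W), 18(W), 19(W), all W → L
n=21: reaches L-position 20 → W
n=22: reaches L-position 20 → W
n=23: reaches L-position 0 → W
n=24: only reaches 21(W), 22(W), 23(W), all W → L
L entries with 0 ≤ n ≤ 24: n = 0, 4, 8, 12, 16, 20, 24; that makes 7.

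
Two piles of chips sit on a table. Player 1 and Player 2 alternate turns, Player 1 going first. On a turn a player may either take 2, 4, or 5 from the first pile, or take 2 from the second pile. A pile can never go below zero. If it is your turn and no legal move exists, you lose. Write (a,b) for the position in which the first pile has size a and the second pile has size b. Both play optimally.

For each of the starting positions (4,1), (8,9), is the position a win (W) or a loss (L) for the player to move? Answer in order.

(4,1): W, (8,9): L

Compute win/loss labels from the base case upward. A position with no move is L. Any other position is W if it can reach an L in one move, else L.
No move ever increases a pile, so every position that can arise here has a ≤ 8 and b ≤ 9; it is enough to label the cells with 0 ≤ a ≤ 8 and 0 ≤ b ≤ 9.
Every move lowers a or b (never raises either), so fill the grid row by row in increasing a, and left to right within a row: each cell's successors are then already labelled.
      b=0  b=1  b=2  b=3  b=4  b=5  b=6  b=7  b=8  b=9
a=0:    L    L    W    W    L    L    W    W    L    L
a=1:    L    L    W    W    L    L    W    W    L    L
a=2:    W    W    L    L    W    W    L    L    W    W
a=3:    W    W    L    L    W    W    L    L    W    W
a=4:    W    W    W    W    W    W    W    W    W    W
a=5:    W    W    W    W    W    W    W    W    W    W
a=6:    W    W    W    W    W    W    W    W    W    W
a=7:    L    L    W    W    L    L    W    W    L    L
a=8:    L    L    W    W    L    L    W    W    L    L
Cells with no legal move (terminal, hence L): (0,0), (0,1), (1,0), (1,1).
The remaining L cells, each justified by listing all of its moves:
(0,4): the only move is to (0,2)(W), a W ⇒ L
(0,5): the only move is to (0,3)(W), a W ⇒ L
(0,8): the only move is to (0,6)(W), a W ⇒ L
(0,9): the only move is to (0,7)(W), a W ⇒ L
(1,4): the only move is to (1,2)(W), a W ⇒ L
(1,5): the only move is to (1,3)(W), a W ⇒ L
(1,8): the only move is to (1,6)(W), a W ⇒ L
(1,9): the only move is to (1,7)(W), a W ⇒ L
(2,2): moves to (0,2)(W), (2,0)(W); every one is W ⇒ L
(2,3): moves to (0,3)(W), (2,1)(W); every one is W ⇒ L
(2,6): moves to (0,6)(W), (2,4)(W); every one is W ⇒ L
(2,7): moves to (0,7)(W), (2,5)(W); every one is W ⇒ L
(3,2): moves to (1,2)(W), (3,0)(W); every one is W ⇒ L
(3,3): moves to (1,3)(W), (3,1)(W); every one is W ⇒ L
(3,6): moves to (1,6)(W), (3,4)(W); every one is W ⇒ L
(3,7): moves to (1,7)(W), (3,5)(W); every one is W ⇒ L
(7,0): moves to (5,0)(W), (3,0)(W), (2,0)(W); every one is W ⇒ L
(7,1): moves to (5,1)(W), (3,1)(W), (2,1)(W); every one is W ⇒ L
(7,4): moves to (5,4)(W), (3,4)(W), (2,4)(W), (7,2)(W); every one is W ⇒ L
(7,5): moves to (5,5)(W), (3,5)(W), (2,5)(W), (7,3)(W); every one is W ⇒ L
(7,8): moves to (5,8)(W), (3,8)(W), (2,8)(W), (7,6)(W); every one is W ⇒ L
(7,9): moves to (5,9)(W), (3,9)(W), (2,9)(W), (7,7)(W); every one is W ⇒ L
(8,0): moves to (6,0)(W), (4,0)(W), (3,0)(W); every one is W ⇒ L
(8,1): moves to (6,1)(W), (4,1)(W), (3,1)(W); every one is W ⇒ L
(8,4): moves to (6,4)(W), (4,4)(W), (3,4)(W), (8,2)(W); every one is W ⇒ L
(8,5): moves to (6,5)(W), (4,5)(W), (3,5)(W), (8,3)(W); every one is W ⇒ L
(8,8): moves to (6,8)(W), (4,8)(W), (3,8)(W), (8,6)(W); every one is W ⇒ L
(8,9): moves to (6,9)(W), (4,9)(W), (3,9)(W), (8,7)(W); every one is W ⇒ L
Every other cell has at least one move into one of the L cells above, so it is W.
(4,1): the move to (0,1) reaches an L cell, so W
(8,9): one of the L cells justified above, so L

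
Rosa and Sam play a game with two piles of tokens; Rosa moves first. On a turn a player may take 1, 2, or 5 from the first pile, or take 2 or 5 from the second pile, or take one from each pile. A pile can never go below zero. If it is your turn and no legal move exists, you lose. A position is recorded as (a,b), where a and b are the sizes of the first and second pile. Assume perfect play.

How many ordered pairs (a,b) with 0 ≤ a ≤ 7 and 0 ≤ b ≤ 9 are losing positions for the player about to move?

27

Work bottom-up. With no move the player to move loses. Otherwise the position is W if at least one move leads to an L position for the opponent, and L if every move leads to a W.
Every move lowers a or b (never raises either), so fill the grid row by row in increasing a, and left to right within a row: each cell's successors are then already labelled.
      b=0  b=1  b=2  b=3  b=4  b=5  b=6  b=7  b=8  b=9
a=0:    L    L    W    W    L    W    W    L    L    W
a=1:    W    W    W    L    W    W    L    W    W    W
a=2:    W    W    L    W    W    L    W    W    W    L
a=3:    L    L    W    W    L    W    W    L    L    W
a=4:    W    W    W    L    W    W    L    W    W    W
a=5:    W    W    L    W    W    L    W    W    W    L
a=6:    L    L    W    W    L    W    W    L    L    W
a=7:    W    W    W    L    W    W    L    W    W    W
Cells with no legal move (terminal, hence L): (0,0), (0,1).
The remaining L cells, each justified by listing all of its moves:
(0,4): the only move is to (0,2)(W), a W ⇒ L
(0,7): moves to (0,5)(W), (0,2)(W); every one is W ⇒ L
(0,8): moves to (0,6)(W), (0,3)(W); every one is W ⇒ L
(1,3): moves to (0,3)(W), (1,1)(W), (0,2)(W); every one is W ⇒ L
(1,6): moves to (0,6)(W), (1,4)(W), (1,1)(W), (0,5)(W); every one is W ⇒ L
(2,2): moves to (1,2)(W), (0,2)(W), (2,0)(W), (1,1)(W); every one is W ⇒ L
(2,5): moves to (1,5)(W), (0,5)(W), (2,3)(W), (2,0)(W), (1,4)(W); every one is W ⇒ L
(2,9): moves to (1,9)(W), (0,9)(W), (2,7)(W), (2,4)(W), (1,8)(W); every one is W ⇒ L
(3,0): moves to (2,0)(W), (1,0)(W); every one is W ⇒ L
(3,1): moves to (2,1)(W), (1,1)(W), (2,0)(W); every one is W ⇒ L
(3,4): moves to (2,4)(W), (1,4)(W), (3,2)(W), (2,3)(W); every one is W ⇒ L
(3,7): moves to (2,7)(W), (1,7)(W), (3,5)(W), (3,2)(W), (2,6)(W); every one is W ⇒ L
(3,8): moves to (2,8)(W), (1,8)(W), (3,6)(W), (3,3)(W), (2,7)(W); every one is W ⇒ L
(4,3): moves to (3,3)(W), (2,3)(W), (4,1)(W), (3,2)(W); every one is W ⇒ L
(4,6): moves to (3,6)(W), (2,6)(W), (4,4)(W), (4,1)(W), (3,5)(W); every one is W ⇒ L
(5,2): moves to (4,2)(W), (3,2)(W), (0,2)(W), (5,0)(W), (4,1)(W); every one is W ⇒ L
(5,5): moves to (4,5)(W), (3,5)(W), (0,5)(W), (5,3)(W), (5,0)(W), (4,4)(W); every one is W ⇒ L
(5,9): moves to (4,9)(W), (3,9)(W), (0,9)(W), (5,7)(W), (5,4)(W), (4,8)(W); every one is W ⇒ L
(6,0): moves to (5,0)(W), (4,0)(W), (1,0)(W); every one is W ⇒ L
(6,1): moves to (5,1)(W), (4,1)(W), (1,1)(W), (5,0)(W); every one is W ⇒ L
(6,4): moves to (5,4)(W), (4,4)(W), (1,4)(W), (6,2)(W), (5,3)(W); every one is W ⇒ L
(6,7): moves to (5,7)(W), (4,7)(W), (1,7)(W), (6,5)(W), (6,2)(W), (5,6)(W); every one is W ⇒ L
(6,8): moves to (5,8)(W), (4,8)(W), (1,8)(W), (6,6)(W), (6,3)(W), (5,7)(W); every one is W ⇒ L
(7,3): moves to (6,3)(W), (5,3)(W), (2,3)(W), (7,1)(W), (6,2)(W); every one is W ⇒ L
(7,6): moves to (6,6)(W), (5,6)(W), (2,6)(W), (7,4)(W), (7,1)(W), (6,5)(W); every one is W ⇒ L
Every other cell has at least one move into one of the L cells above, so it is W.
L cells per row: a=0: 5, a=1: 2, a=2: 3, a=3: 5, a=4: 2, a=5: 3, a=6: 5, a=7: 2; total 27.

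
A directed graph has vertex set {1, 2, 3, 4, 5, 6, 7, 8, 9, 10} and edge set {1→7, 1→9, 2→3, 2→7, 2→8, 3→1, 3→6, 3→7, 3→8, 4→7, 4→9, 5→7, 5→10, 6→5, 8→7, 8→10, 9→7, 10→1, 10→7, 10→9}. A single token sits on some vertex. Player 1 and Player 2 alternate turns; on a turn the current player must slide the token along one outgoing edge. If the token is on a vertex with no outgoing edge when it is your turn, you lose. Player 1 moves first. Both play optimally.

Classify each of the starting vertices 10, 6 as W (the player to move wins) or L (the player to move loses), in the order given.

10: W, 6: L

Compute win/loss labels from the base case upward. A position with no move is L. Any other position is W if it can reach an L in one move, else L.
Every edge goes from a vertex to one that appears earlier in the order 7, 9, 1, 10, 4, 5, 6, 8, 3, 2, so processing vertices in that order labels each vertex after all of its successors.
7: no outgoing edge → L
9: reaches L-position 7 → W
1: reaches L-position 7 → W
10: reaches L-position 7 → W
4: reaches L-position 7 → W
5: reaches L-position 7 → W
6: only reaches 5(W), which is W → L
8: reaches L-position 7 → W
3: reaches L-position 6 → W
2: reaches L-position 7 → W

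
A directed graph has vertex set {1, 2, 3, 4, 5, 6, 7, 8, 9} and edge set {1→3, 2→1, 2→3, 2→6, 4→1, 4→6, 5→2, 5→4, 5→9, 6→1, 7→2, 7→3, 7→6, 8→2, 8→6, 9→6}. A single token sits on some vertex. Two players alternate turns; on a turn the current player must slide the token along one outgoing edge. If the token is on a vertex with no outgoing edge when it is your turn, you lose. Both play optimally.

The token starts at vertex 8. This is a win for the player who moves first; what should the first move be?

Move to 6.

Label each position W (a win for the player to move) or L (a loss). A position with no legal move is L; any other position is W exactly when some move reaches an L, and L when every move reaches a W.
Every edge goes from a vertex to one that appears earlier in the order 3, 1, 6, 2, 9, 8, 4, 5, 7, so processing vertices in that order labels each vertex after all of its successors.
3: no outgoing edge → L
1: W (go to 3, an L position)
6: L (sole option 1(W) is W)
2: W (go to 6, an L position)
9: W (go to 6, an L position)
8: W (go to 6, an L position)
4: W (go to 6, an L position)
5: L (options 4(W), 9(W), 2(W) are all W)
7: W (go to 6, an L position)
From 8, the L positions reachable in one move are: 6.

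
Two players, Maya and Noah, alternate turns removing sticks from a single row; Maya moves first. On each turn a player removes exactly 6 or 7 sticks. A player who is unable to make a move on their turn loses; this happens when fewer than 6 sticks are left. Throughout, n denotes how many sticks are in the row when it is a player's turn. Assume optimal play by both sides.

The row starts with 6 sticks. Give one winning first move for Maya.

Work bottom-up. With no move the player to move loses. Otherwise the position is W if at least one move leads to an L position for the opponent, and L if every move leads to a W.
n=0: no move → L
n=1: no move → L
n=2: no move → L
n=3: no move → L
n=4: no move → L
n=5: no move → L
n=6: can move to 0, which is L ⇒ W
From 6, the L positions reachable in one move are: 0.

Remove 6, leaving 0.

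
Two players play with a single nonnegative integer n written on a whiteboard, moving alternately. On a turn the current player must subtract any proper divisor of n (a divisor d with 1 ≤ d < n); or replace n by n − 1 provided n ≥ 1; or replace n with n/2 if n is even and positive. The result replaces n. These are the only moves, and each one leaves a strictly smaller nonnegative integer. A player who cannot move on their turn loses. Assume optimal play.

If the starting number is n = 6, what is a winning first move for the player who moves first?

Move to 5.

Positions with no move are L. A position that does have a move is losing for the player to move precisely when every available move leads to a winning position for the opponent. Fill in the labels:
n=0: no move → L
n=1: can move to 0, which is L ⇒ W
n=2: the only move is to 1(W), a W ⇒ L
n=3: can move to 2, which is L ⇒ W
n=4: can move to 2, which is L ⇒ W
n=5: the only move is to 4(W), a W ⇒ L
n=6: can move to 5, which is L ⇒ W
From 6, the L positions reachable in one move are: 5.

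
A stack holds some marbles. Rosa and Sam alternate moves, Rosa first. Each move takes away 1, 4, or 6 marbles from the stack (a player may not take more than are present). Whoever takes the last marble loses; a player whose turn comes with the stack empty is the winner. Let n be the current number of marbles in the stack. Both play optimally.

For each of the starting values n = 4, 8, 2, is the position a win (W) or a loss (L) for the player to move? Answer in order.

Use the standard recursion: the mover wins at a terminal position; elsewhere, the mover wins exactly when some move hands the opponent an L position.
n=0: no move; the opponent has just taken the last marble and therefore loses → W
n=1: →0(W) only, which is W, so L
n=2: →1(L), so W
n=3: →2(W) only, which is W, so L
n=4: →3(L), so W
n=5: →1(L), so W
n=6: →5(W), 2(W), 0(W) — all W, so L
n=7: →6(L), so W
n=8: →7(W), 4(W), 2(W) — all W, so L

4: W, 8: L, 2: W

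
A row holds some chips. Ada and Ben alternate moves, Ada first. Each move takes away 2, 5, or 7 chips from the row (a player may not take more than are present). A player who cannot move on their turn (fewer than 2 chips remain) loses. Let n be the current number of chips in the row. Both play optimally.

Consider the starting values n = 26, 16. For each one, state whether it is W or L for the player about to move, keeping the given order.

Work bottom-up. With no move the player to move loses. Otherwise the position is W if at least one move leads to an L position for the opponent, and L if every move leads to a W.
n=0: no move → L
n=1: no move → L
n=2: can move to 0, which is L ⇒ W
n=3: can move to 1, which is L ⇒ W
n=4: the only move is to 2(W), a W ⇒ L
n=5: can move to 0, which is L ⇒ W
n=6: can move to 4, which is L ⇒ W
n=7: can move to 0, which is L ⇒ W
n=8: can move to 1, which is L ⇒ W
n=9: can move to 4, which is L ⇒ W
n=10: moves to 8(W), 5(W), 3(W); every one is W ⇒ L
n=11: can move to 4, which is L ⇒ W
n=12: can move to 10, which is L ⇒ W
n=13: moves to 11(W), 8(W), 6(W); every one is W ⇒ L
n=14: moves to 12(W), 9(W), 7(W); every one is W ⇒ L
n=15: can move to 13, which is L ⇒ W
n=16: can move to 14, which is L ⇒ W
n=17: can move to 10, which is L ⇒ W
n=18: can move to 13, which is L ⇒ W
n=19: can move to 14, which is L ⇒ W
n=20: can move to 13, which is L ⇒ W
n=21: can move to 14, which is L ⇒ W
n=22: moves to 20(W), 17(W), 15(W); every one is W ⇒ L
n=23: moves to 21(W), 18(W), 16(W); every one is W ⇒ L
n=24: can move to 22, which is L ⇒ W
n=25: can move to 23, which is L ⇒ W
n=26: moves to 24(W), 21(W), 19(W); every one is W ⇒ L

26: L, 16: W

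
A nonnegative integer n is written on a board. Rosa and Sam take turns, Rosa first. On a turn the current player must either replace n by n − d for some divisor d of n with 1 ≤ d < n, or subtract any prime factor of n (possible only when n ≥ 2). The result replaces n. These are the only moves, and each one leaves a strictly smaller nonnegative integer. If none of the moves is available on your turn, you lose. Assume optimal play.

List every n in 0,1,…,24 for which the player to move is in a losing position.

Compute win/loss labels from the base case upward. A position with no move is L. Any other position is W if it can reach an L in one move, else L.
n=0: no move → L
n=1: no move → L
n=2: can move to 0, which is L ⇒ W
n=3: can move to 0, which is L ⇒ W
n=4: moves to 2(W), 3(W); every one is W ⇒ L
n=5: can move to 0, which is L ⇒ W
n=6: can move to 4, which is L ⇒ W
n=7: can move to 0, which is L ⇒ W
n=8: can move to 4, which is L ⇒ W
n=9: moves to 6(W), 8(W); every one is W ⇒ L
n=10: can move to 9, which is L ⇒ W
n=11: can move to 0, which is L ⇒ W
n=12: can move to 9, which is L ⇒ W
n=13: can move to 0, which is L ⇒ W
n=14: moves to 7(W), 12(W), 13(W); every one is W ⇒ L
n=15: can move to 14, which is L ⇒ W
n=16: can move to 14, which is L ⇒ W
n=17: can move to 0, which is L ⇒ W
n=18: can move to 9, which is L ⇒ W
n=19: can move to 0, which is L ⇒ W
n=20: moves to 10(W), 15(W), 16(W), 18(W), 19(W); every one is W ⇒ L
n=21: can move to 14, which is L ⇒ W
n=22: can move to 20, which is L ⇒ W
n=23: can move to 0, which is L ⇒ W
n=24: can move to 20, which is L ⇒ W
The losing starting values of n are exactly the entries labelled L in this table (6 of them).

0, 1, 4, 9, 14, 20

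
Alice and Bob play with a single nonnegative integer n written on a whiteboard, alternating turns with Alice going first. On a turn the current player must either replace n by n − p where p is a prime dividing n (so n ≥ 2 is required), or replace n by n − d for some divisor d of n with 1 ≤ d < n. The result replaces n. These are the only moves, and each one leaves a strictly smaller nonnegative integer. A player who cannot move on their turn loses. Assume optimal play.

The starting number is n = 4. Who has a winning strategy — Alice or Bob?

Use the standard recursion: the mover loses at a terminal position; elsewhere, the mover wins exactly when some move hands the opponent an L position.
n=0: no move → L
n=1: no move → L
n=2: W (go to 0, an L position)
n=3: W (go to 0, an L position)
n=4: L (options 2(W), 3(W) are all W)
The starting position 4 is L: whatever Alice does, the opponent receives a W position.

Bob wins.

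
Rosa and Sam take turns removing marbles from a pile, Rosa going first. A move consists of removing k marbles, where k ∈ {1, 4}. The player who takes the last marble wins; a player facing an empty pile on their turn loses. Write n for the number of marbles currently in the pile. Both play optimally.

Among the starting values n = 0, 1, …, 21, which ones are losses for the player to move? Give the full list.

Positions with no move are L. A position that does have a move is losing for the player to move precisely when every available move leads to a winning position for the opponent. Fill in the labels:
n=0: no move → L
n=1: →0(L), so W
n=2: →1(W) only, which is W, so L
n=3: →2(L), so W
n=4: →0(L), so W
n=5: →4(W), 1(W) — all W, so L
n=6: →5(L), so W
n=7: →6(W), 3(W) — all W, so L
n=8: →7(L), so W
n=9: →5(L), so W
n=10: →9(W), 6(W) — all W, so L
n=11: →10(L), so W
n=12: →11(W), 8(W) — all W, so L
n=13: →12(L), so W
n=14: →10(L), so W
n=15: →14(W), 11(W) — all W, so L
n=16: →15(L), so W
n=17: →16(W), 13(W) — all W, so L
n=18: →17(L), so W
n=19: →15(L), so W
n=20: →19(W), 16(W) — all W, so L
n=21: →20(L), so W
Reading off the rows marked L gives the requested list; there are 9 such values of n.

0, 2, 5, 7, 10, 12, 15, 17, 20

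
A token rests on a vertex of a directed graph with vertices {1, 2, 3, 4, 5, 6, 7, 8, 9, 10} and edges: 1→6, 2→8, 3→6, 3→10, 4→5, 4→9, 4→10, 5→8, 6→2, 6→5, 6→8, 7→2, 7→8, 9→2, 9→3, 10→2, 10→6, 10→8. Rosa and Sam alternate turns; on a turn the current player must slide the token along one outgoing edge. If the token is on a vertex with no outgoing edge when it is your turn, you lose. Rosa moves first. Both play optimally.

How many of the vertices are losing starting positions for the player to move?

4

Positions with no move are L. A position that does have a move is losing for the player to move precisely when every available move leads to a winning position for the opponent. Fill in the labels:
Every edge goes from a vertex to one that appears earlier in the order 8, 5, 2, 6, 7, 10, 3, 1, 9, 4, so processing vertices in that order labels each vertex after all of its successors.
8: no outgoing edge → L
5: W (go to 8, an L position)
2: W (go to 8, an L position)
6: W (go to 8, an L position)
7: W (go to 8, an L position)
10: W (go to 8, an L position)
3: L (options 10(W), 6(W) are all W)
1: L (sole option 6(W) is W)
9: W (go to 3, an L position)
4: L (options 9(W), 10(W), 5(W) are all W)
The L vertices are 1, 3, 4, 8; that is 4 in all.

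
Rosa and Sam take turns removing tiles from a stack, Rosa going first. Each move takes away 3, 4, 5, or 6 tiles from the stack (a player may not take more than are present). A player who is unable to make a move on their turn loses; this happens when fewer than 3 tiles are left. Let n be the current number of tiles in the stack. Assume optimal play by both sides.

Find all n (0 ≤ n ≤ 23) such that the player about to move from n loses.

0, 1, 2, 9, 10, 11, 18, 19, 20

Work bottom-up. With no move the player to move loses. Otherwise the position is W if at least one move leads to an L position for the opponent, and L if every move leads to a W.
n=0: no move → L
n=1: no move → L
n=2: no move → L
n=3: reaches L-position 0 → W
n=4: reaches L-position 1 → W
n=5: reaches L-position 2 → W
n=6: reaches L-position 2 → W
n=7: reaches L-position 2 → W
n=8: reaches L-position 2 → W
n=9: only reaches 6(W), 5(W), 4(W), 3(W), all W → L
n=10: only reaches 7(W), 6(W), 5(W), 4(W), all W → L
n=11: only reaches 8(W), 7(W), 6(W), 5(W), all W → L
n=12: reaches L-position 9 → W
n=13: reaches L-position 10 → W
n=14: reaches L-position 11 → W
n=15: reaches L-position 11 → W
n=16: reaches L-position 11 → W
n=17: reaches L-position 11 → W
n=18: only reaches 15(W), 14(W), 13(W), 12(W), all W → L
n=19: only reaches 16(W), 15(W), 14(W), 13(W), all W → L
n=20: only reaches 17(W), 16(W), 15(W), 14(W), all W → L
n=21: reaches L-position 18 → W
n=22: reaches L-position 19 → W
n=23: reaches L-position 20 → W
The losing starting values of n are exactly the entries labelled L in this table (9 of them).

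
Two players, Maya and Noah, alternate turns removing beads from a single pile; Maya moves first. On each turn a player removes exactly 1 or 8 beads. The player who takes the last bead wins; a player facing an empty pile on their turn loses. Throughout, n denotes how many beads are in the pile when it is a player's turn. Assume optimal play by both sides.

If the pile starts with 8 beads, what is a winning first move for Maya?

Remove 8, leaving 0.

Classify positions by backward induction: terminal positions (no move available) are L. From any other position, the mover wins iff some move reaches an L.
n=0: no move → L
n=1: reaches L-position 0 → W
n=2: only reaches 1(W), which is W → L
n=3: reaches L-position 2 → W
n=4: only reaches 3(W), which is W → L
n=5: reaches L-position 4 → W
n=6: only reaches 5(W), which is W → L
n=7: reaches L-position 6 → W
n=8: reaches L-position 0 → W
From 8, the L positions reachable in one move are: 0.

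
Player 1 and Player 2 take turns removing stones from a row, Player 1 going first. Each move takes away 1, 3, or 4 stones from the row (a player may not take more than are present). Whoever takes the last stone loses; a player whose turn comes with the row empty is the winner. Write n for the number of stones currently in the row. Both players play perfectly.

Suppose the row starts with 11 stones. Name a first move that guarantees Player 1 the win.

Remove 1, leaving 10.

Build the W/L table. Terminal = W. A non-terminal position is W if it has a move to some L; otherwise it is L.
n=0: no move; the opponent has just taken the last stone and therefore loses → W
n=1: the only move is to 0(W), a W ⇒ L
n=2: can move to 1, which is L ⇒ W
n=3: moves to 2(W), 0(W); every one is W ⇒ L
n=4: can move to 3, which is L ⇒ W
n=5: can move to 1, which is L ⇒ W
n=6: can move to 3, which is L ⇒ W
n=7: can move to 3, which is L ⇒ W
n=8: moves to 7(W), 5(W), 4(W); every one is W ⇒ L
n=9: can move to 8, which is L ⇒ W
n=10: moves to 9(W), 7(W), 6(W); every one is W ⇒ L
n=11: can move to 10, which is L ⇒ W
From 11, the L positions reachable in one move are: 10, 8. Any move reaching one of these is winning.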